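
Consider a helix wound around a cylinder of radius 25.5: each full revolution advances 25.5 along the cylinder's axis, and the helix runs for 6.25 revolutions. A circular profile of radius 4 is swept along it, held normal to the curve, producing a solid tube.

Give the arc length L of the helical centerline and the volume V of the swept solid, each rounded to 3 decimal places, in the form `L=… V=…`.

2πR = 2π·25.5 = 160.221225
per-turn = √(160.221225² + 25.5²) = √(25670.8410 + 650.25) = √26321.0910 = 162.237761
L = 6.25 × 162.237761 = 1013.986005
V = π·4² × L = 50.265482 × 1013.986005 = 50968.495764

L=1013.986 V=50968.496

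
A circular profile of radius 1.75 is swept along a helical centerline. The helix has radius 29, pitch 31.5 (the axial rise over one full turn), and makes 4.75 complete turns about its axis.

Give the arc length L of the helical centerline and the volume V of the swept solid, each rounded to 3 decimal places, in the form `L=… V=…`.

2πR = 2π·29 = 182.212374
per-turn = √(182.212374² + 31.5²) = √(33201.3492 + 992.25) = √34193.5992 = 184.915114
L = 4.75 × 184.915114 = 878.346789
V = π·1.75² × L = 9.621128 × 878.346789 = 8450.686449

L=878.347 V=8450.686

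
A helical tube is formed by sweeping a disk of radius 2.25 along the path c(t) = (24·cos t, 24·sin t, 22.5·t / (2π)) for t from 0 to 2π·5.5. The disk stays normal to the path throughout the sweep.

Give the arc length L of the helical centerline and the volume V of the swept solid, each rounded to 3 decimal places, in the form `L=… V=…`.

L=838.562 V=13336.750

2πR = 2π·24 = 150.796447
per-turn = √(150.796447² + 22.5²) = √(22739.5685 + 506.25) = √23245.8185 = 152.465795
L = 5.5 × 152.465795 = 838.561871
V = π·2.25² × L = 15.904313 × 838.561871 = 13336.750300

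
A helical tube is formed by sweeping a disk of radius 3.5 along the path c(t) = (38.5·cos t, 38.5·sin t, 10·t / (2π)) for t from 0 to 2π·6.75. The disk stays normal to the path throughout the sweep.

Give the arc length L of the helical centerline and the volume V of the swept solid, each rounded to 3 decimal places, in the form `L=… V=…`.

L=1634.237 V=62892.825

2πR = 2π·38.5 = 241.902634
per-turn = √(241.902634² + 10²) = √(58516.8845 + 100) = √58616.8845 = 242.109241
L = 6.75 × 242.109241 = 1634.237376
V = π·3.5² × L = 38.484510 × 1634.237376 = 62892.824634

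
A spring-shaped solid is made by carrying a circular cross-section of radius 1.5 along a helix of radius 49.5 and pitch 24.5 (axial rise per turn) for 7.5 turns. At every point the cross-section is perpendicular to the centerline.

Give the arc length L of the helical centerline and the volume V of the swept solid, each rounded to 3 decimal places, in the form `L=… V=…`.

2πR = 2π·49.5 = 311.017673
per-turn = √(311.017673² + 24.5²) = √(96731.9927 + 600.25) = √97332.2427 = 311.981158
L = 7.5 × 311.981158 = 2339.858682
V = π·1.5² × L = 7.068583 × 2339.858682 = 16539.486406

L=2339.859 V=16539.486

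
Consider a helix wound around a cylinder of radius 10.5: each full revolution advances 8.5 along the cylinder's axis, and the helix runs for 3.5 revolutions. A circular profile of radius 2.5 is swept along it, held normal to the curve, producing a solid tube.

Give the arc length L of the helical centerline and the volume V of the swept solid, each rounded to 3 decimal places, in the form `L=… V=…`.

2πR = 2π·10.5 = 65.973446
per-turn = √(65.973446² + 8.5²) = √(4352.4955 + 72.25) = √4424.7455 = 66.518761
L = 3.5 × 66.518761 = 232.815663
V = π·2.5² × L = 19.634954 × 232.815663 = 4571.324851

L=232.816 V=4571.325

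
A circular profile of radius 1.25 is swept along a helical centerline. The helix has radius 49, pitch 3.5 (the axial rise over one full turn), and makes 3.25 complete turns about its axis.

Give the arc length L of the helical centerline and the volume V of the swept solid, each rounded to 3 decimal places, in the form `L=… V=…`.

2πR = 2π·49 = 307.876080
per-turn = √(307.876080² + 3.5²) = √(94787.6807 + 12.25) = √94799.9307 = 307.895974
L = 3.25 × 307.895974 = 1000.661915
V = π·1.25² × L = 4.908739 × 1000.661915 = 4911.987688

L=1000.662 V=4911.988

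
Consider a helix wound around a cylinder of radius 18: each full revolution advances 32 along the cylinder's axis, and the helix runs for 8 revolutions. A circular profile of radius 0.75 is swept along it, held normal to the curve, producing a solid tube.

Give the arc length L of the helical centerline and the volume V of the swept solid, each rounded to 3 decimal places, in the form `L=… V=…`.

L=940.298 V=1661.644

2πR = 2π·18 = 113.097336
per-turn = √(113.097336² + 32²) = √(12791.0073 + 1024) = √13815.0073 = 117.537259
L = 8 × 117.537259 = 940.298074
V = π·0.75² × L = 1.767146 × 940.298074 = 1661.643855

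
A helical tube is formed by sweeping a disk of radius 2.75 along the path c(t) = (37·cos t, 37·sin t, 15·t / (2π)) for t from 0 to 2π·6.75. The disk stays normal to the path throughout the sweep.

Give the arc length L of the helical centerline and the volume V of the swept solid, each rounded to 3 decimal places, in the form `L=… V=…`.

L=1572.489 V=37359.647

2πR = 2π·37 = 232.477856
per-turn = √(232.477856² + 15²) = √(54045.9537 + 225) = √54270.9537 = 232.961271
L = 6.75 × 232.961271 = 1572.488578
V = π·2.75² × L = 23.758294 × 1572.488578 = 37359.646644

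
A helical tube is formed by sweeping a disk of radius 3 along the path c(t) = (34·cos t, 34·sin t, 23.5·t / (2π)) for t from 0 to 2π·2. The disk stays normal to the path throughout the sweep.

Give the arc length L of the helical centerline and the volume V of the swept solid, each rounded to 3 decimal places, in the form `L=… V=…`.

L=429.834 V=12153.268

2πR = 2π·34 = 213.628300
per-turn = √(213.628300² + 23.5²) = √(45637.0508 + 552.25) = √46189.3008 = 214.916962
L = 2 × 214.916962 = 429.833925
V = π·3² × L = 28.274334 × 429.833925 = 12153.267907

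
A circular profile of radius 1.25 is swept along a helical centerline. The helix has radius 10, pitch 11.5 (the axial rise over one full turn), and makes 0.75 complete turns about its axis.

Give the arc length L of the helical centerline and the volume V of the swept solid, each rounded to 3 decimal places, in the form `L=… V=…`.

L=47.907 V=235.161

2πR = 2π·10 = 62.831853
per-turn = √(62.831853² + 11.5²) = √(3947.8418 + 132.25) = √4080.0918 = 63.875596
L = 0.75 × 63.875596 = 47.906697
V = π·1.25² × L = 4.908739 × 47.906697 = 235.161449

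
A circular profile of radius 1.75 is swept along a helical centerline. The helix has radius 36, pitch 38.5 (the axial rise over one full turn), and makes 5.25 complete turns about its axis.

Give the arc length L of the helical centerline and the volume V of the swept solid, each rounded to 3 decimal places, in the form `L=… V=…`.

2πR = 2π·36 = 226.194671
per-turn = √(226.194671² + 38.5²) = √(51164.0292 + 1482.25) = √52646.2792 = 229.447770
L = 5.25 × 229.447770 = 1204.600793
V = π·1.75² × L = 9.621128 × 1204.600793 = 11589.617819

L=1204.601 V=11589.618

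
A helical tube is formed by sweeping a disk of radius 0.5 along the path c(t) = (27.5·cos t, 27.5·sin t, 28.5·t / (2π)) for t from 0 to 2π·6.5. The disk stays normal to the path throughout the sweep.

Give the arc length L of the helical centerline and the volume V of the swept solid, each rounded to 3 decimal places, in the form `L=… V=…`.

L=1138.295 V=894.015

2πR = 2π·27.5 = 172.787596
per-turn = √(172.787596² + 28.5²) = √(29855.5533 + 812.25) = √30667.8033 = 175.122252
L = 6.5 × 175.122252 = 1138.294641
V = π·0.5² × L = 0.785398 × 1138.294641 = 894.014521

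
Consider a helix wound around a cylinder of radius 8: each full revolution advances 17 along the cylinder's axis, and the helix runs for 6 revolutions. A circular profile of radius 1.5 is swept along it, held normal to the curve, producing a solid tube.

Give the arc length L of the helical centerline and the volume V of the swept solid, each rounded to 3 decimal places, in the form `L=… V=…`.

L=318.374 V=2250.456

2πR = 2π·8 = 50.265482
per-turn = √(50.265482² + 17²) = √(2526.6187 + 289) = √2815.6187 = 53.062404
L = 6 × 53.062404 = 318.374424
V = π·1.5² × L = 7.068583 × 318.374424 = 2250.456194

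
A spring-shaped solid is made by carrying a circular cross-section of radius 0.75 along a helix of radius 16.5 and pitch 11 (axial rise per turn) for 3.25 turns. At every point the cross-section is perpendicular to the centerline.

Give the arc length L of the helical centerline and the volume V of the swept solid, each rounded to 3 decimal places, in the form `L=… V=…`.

L=338.827 V=598.757

2πR = 2π·16.5 = 103.672558
per-turn = √(103.672558² + 11²) = √(10747.9992 + 121) = √10868.9992 = 104.254492
L = 3.25 × 104.254492 = 338.827100
V = π·0.75² × L = 1.767146 × 338.827100 = 598.756910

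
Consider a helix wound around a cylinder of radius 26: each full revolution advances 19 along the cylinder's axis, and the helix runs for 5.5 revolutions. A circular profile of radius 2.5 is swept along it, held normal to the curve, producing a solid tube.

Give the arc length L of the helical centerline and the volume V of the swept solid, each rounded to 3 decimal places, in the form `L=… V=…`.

2πR = 2π·26 = 163.362818
per-turn = √(163.362818² + 19²) = √(26687.4103 + 361) = √27048.4103 = 164.464009
L = 5.5 × 164.464009 = 904.552050
V = π·2.5² × L = 19.634954 × 904.552050 = 17760.837974

L=904.552 V=17760.838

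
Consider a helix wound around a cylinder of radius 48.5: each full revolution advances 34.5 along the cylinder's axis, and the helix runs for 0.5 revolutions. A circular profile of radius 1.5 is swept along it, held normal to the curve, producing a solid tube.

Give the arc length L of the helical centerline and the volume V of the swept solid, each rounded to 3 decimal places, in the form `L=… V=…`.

2πR = 2π·48.5 = 304.734487
per-turn = √(304.734487² + 34.5²) = √(92863.1078 + 1190.25) = √94053.3578 = 306.681199
L = 0.5 × 306.681199 = 153.340599
V = π·1.5² × L = 7.068583 × 153.340599 = 1083.900827

L=153.341 V=1083.901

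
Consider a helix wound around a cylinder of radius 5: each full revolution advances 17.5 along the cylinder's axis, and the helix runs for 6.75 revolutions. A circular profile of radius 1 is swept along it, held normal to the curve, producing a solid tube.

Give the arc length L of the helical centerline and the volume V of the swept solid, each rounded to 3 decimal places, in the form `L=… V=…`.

L=242.738 V=762.585

2πR = 2π·5 = 31.415927
per-turn = √(31.415927² + 17.5²) = √(986.9604 + 306.25) = √1293.2104 = 35.961235
L = 6.75 × 35.961235 = 242.738338
V = π·1² × L = 3.141593 × 242.738338 = 762.584979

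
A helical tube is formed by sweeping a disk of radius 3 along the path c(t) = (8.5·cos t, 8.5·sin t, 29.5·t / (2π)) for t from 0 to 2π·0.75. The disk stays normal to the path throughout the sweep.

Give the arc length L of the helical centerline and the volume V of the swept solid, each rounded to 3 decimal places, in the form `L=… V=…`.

L=45.760 V=1293.823

2πR = 2π·8.5 = 53.407075
per-turn = √(53.407075² + 29.5²) = √(2852.3157 + 870.25) = √3722.5657 = 61.012832
L = 0.75 × 61.012832 = 45.759624
V = π·3² × L = 28.274334 × 45.759624 = 1293.822888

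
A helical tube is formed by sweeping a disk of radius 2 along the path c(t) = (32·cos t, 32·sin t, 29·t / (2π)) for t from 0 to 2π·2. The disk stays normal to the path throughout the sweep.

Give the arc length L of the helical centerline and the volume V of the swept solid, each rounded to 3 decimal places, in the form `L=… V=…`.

2πR = 2π·32 = 201.061930
per-turn = √(201.061930² + 29²) = √(40425.8996 + 841) = √41266.8996 = 203.142560
L = 2 × 203.142560 = 406.285120
V = π·2² × L = 12.566371 × 406.285120 = 5105.529390

L=406.285 V=5105.529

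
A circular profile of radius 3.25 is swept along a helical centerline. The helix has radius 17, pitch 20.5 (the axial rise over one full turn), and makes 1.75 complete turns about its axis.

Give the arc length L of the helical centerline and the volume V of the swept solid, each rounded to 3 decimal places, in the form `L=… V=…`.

2πR = 2π·17 = 106.814150
per-turn = √(106.814150² + 20.5²) = √(11409.2627 + 420.25) = √11829.5127 = 108.763563
L = 1.75 × 108.763563 = 190.336236
V = π·3.25² × L = 33.183072 × 190.336236 = 6315.941089

L=190.336 V=6315.941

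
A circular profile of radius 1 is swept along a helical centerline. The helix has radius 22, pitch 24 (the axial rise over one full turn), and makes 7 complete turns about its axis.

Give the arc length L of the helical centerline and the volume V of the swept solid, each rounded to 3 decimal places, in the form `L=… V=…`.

2πR = 2π·22 = 138.230077
per-turn = √(138.230077² + 24²) = √(19107.5541 + 576) = √19683.5541 = 140.298090
L = 7 × 140.298090 = 982.086632
V = π·1² × L = 3.141593 × 982.086632 = 3085.316147

L=982.087 V=3085.316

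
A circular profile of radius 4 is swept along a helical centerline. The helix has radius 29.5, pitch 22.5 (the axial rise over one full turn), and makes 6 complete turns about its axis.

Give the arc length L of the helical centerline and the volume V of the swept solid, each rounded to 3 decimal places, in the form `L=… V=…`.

L=1120.288 V=56311.798

2πR = 2π·29.5 = 185.353967
per-turn = √(185.353967² + 22.5²) = √(34356.0929 + 506.25) = √34862.3429 = 186.714603
L = 6 × 186.714603 = 1120.287617
V = π·4² × L = 50.265482 × 1120.287617 = 56311.797567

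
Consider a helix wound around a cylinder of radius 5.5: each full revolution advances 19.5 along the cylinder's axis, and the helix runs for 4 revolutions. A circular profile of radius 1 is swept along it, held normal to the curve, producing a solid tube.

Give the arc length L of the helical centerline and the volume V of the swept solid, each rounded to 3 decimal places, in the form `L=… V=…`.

L=158.718 V=498.629

2πR = 2π·5.5 = 34.557519
per-turn = √(34.557519² + 19.5²) = √(1194.2221 + 380.25) = √1574.4721 = 39.679619
L = 4 × 39.679619 = 158.718474
V = π·1² × L = 3.141593 × 158.718474 = 498.628793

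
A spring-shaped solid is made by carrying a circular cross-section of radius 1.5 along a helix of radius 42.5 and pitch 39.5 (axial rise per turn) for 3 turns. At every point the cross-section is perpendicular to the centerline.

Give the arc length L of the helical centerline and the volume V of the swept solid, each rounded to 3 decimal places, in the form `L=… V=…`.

L=809.823 V=5724.301

2πR = 2π·42.5 = 267.035376
per-turn = √(267.035376² + 39.5²) = √(71307.8918 + 1560.25) = √72868.1418 = 269.940997
L = 3 × 269.940997 = 809.822991
V = π·1.5² × L = 7.068583 × 809.822991 = 5724.301406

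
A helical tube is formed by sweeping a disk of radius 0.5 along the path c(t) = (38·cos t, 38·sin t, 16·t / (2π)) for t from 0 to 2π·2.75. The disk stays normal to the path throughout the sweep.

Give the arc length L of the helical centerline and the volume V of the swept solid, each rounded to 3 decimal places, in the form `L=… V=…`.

L=658.065 V=516.843

2πR = 2π·38 = 238.761042
per-turn = √(238.761042² + 16²) = √(57006.8350 + 256) = √57262.8350 = 239.296542
L = 2.75 × 239.296542 = 658.065491
V = π·0.5² × L = 0.785398 × 658.065491 = 516.843428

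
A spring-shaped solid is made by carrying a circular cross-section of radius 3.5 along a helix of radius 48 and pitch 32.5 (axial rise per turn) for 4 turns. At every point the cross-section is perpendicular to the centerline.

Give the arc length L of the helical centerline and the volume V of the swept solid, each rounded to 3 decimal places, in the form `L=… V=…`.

2πR = 2π·48 = 301.592895
per-turn = √(301.592895² + 32.5²) = √(90958.2742 + 1056.25) = √92014.5242 = 303.338959
L = 4 × 303.338959 = 1213.355837
V = π·3.5² × L = 38.484510 × 1213.355837 = 46695.404841

L=1213.356 V=46695.405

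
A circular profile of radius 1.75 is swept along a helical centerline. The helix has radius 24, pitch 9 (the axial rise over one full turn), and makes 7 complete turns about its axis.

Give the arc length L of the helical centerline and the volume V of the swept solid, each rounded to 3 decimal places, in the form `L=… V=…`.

2πR = 2π·24 = 150.796447
per-turn = √(150.796447² + 9²) = √(22739.5685 + 81) = √22820.5685 = 151.064783
L = 7 × 151.064783 = 1057.453478
V = π·1.75² × L = 9.621128 × 1057.453478 = 10173.894740

L=1057.453 V=10173.895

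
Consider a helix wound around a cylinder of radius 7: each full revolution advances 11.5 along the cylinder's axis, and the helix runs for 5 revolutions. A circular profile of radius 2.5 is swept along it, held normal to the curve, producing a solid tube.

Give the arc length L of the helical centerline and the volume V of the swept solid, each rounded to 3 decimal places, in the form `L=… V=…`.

2πR = 2π·7 = 43.982297
per-turn = √(43.982297² + 11.5²) = √(1934.4425 + 132.25) = √2066.6925 = 45.460889
L = 5 × 45.460889 = 227.304447
V = π·2.5² × L = 19.634954 × 227.304447 = 4463.112378

L=227.304 V=4463.112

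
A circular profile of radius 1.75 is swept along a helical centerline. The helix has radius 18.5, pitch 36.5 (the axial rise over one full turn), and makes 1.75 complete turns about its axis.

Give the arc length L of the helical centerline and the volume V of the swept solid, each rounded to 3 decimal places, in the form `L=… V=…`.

2πR = 2π·18.5 = 116.238928
per-turn = √(116.238928² + 36.5²) = √(13511.4884 + 1332.25) = √14843.7384 = 121.834882
L = 1.75 × 121.834882 = 213.211043
V = π·1.75² × L = 9.621128 × 213.211043 = 2051.330631

L=213.211 V=2051.331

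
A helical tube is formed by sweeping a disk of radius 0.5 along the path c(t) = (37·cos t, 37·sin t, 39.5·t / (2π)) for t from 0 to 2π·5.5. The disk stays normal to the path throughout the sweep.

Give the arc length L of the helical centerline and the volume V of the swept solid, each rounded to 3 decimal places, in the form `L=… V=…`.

2πR = 2π·37 = 232.477856
per-turn = √(232.477856² + 39.5²) = √(54045.9537 + 1560.25) = √55606.2037 = 235.809677
L = 5.5 × 235.809677 = 1296.953223
V = π·0.5² × L = 0.785398 × 1296.953223 = 1018.624679

L=1296.953 V=1018.625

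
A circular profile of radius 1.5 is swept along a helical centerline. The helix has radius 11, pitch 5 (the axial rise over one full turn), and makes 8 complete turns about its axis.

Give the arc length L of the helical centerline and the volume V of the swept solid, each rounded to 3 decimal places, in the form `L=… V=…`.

2πR = 2π·11 = 69.115038
per-turn = √(69.115038² + 5²) = √(4776.8885 + 25) = √4801.8885 = 69.295660
L = 8 × 69.295660 = 554.365282
V = π·1.5² × L = 7.068583 × 554.365282 = 3918.577269

L=554.365 V=3918.577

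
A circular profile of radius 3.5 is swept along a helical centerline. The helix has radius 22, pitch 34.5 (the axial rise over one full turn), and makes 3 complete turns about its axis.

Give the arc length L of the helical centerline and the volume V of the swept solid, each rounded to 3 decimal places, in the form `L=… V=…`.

L=427.411 V=16448.706

2πR = 2π·22 = 138.230077
per-turn = √(138.230077² + 34.5²) = √(19107.5541 + 1190.25) = √20297.8041 = 142.470362
L = 3 × 142.470362 = 427.411087
V = π·3.5² × L = 38.484510 × 427.411087 = 16448.706245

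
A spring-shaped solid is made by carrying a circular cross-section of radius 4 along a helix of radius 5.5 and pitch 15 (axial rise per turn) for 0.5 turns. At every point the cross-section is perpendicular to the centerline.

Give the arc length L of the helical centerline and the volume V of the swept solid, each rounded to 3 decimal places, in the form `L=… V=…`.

2πR = 2π·5.5 = 34.557519
per-turn = √(34.557519² + 15²) = √(1194.2221 + 225) = √1419.2221 = 37.672565
L = 0.5 × 37.672565 = 18.836282
V = π·4² × L = 50.265482 × 18.836282 = 946.814821

L=18.836 V=946.815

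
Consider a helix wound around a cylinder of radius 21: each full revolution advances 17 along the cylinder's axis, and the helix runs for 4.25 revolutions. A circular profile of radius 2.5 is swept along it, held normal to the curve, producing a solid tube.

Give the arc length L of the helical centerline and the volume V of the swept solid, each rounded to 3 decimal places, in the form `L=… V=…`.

2πR = 2π·21 = 131.946891
per-turn = √(131.946891² + 17²) = √(17409.9822 + 289) = √17698.9822 = 133.037522
L = 4.25 × 133.037522 = 565.409467
V = π·2.5² × L = 19.634954 × 565.409467 = 11101.788923

L=565.409 V=11101.789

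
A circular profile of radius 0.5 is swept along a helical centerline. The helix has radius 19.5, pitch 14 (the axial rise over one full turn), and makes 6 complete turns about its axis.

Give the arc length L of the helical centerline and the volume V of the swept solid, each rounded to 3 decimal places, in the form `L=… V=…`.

2πR = 2π·19.5 = 122.522113
per-turn = √(122.522113² + 14²) = √(15011.6683 + 196) = √15207.6683 = 123.319375
L = 6 × 123.319375 = 739.916251
V = π·0.5² × L = 0.785398 × 739.916251 = 581.128865

L=739.916 V=581.129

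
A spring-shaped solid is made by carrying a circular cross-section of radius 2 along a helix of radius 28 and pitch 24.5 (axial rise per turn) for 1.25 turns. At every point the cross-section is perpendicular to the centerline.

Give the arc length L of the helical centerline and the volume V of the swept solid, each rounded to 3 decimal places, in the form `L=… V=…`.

L=222.034 V=2790.157

2πR = 2π·28 = 175.929189
per-turn = √(175.929189² + 24.5²) = √(30951.0794 + 600.25) = √31551.3294 = 177.626939
L = 1.25 × 177.626939 = 222.033674
V = π·2² × L = 12.566371 × 222.033674 = 2790.157431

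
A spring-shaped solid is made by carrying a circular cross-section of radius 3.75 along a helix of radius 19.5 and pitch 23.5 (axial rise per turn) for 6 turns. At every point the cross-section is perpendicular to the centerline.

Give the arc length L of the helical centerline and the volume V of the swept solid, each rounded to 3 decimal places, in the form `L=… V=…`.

2πR = 2π·19.5 = 122.522113
per-turn = √(122.522113² + 23.5²) = √(15011.6683 + 552.25) = √15563.9183 = 124.755434
L = 6 × 124.755434 = 748.532604
V = π·3.75² × L = 44.178647 × 748.532604 = 33069.157429

L=748.533 V=33069.157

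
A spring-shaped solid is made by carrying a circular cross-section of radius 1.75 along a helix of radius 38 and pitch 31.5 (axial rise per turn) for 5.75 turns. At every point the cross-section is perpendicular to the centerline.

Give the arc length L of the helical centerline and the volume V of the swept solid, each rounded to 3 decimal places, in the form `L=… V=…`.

L=1384.772 V=13323.072

2πR = 2π·38 = 238.761042
per-turn = √(238.761042² + 31.5²) = √(57006.8350 + 992.25) = √57999.0850 = 240.829992
L = 5.75 × 240.829992 = 1384.772454
V = π·1.75² × L = 9.621128 × 1384.772454 = 13323.072338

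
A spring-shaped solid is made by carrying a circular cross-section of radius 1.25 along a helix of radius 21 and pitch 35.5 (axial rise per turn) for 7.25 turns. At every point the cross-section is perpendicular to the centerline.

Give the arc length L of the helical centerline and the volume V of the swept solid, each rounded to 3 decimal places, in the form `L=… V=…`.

2πR = 2π·21 = 131.946891
per-turn = √(131.946891² + 35.5²) = √(17409.9822 + 1260.25) = √18670.2322 = 136.639058
L = 7.25 × 136.639058 = 990.633170
V = π·1.25² × L = 4.908739 × 990.633170 = 4862.759203

L=990.633 V=4862.759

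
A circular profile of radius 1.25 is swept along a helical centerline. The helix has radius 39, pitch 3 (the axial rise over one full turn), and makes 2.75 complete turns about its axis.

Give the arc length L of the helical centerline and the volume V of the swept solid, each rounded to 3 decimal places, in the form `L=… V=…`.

L=673.922 V=3308.107

2πR = 2π·39 = 245.044227
per-turn = √(245.044227² + 3²) = √(60046.6732 + 9) = √60055.6732 = 245.062590
L = 2.75 × 245.062590 = 673.922123
V = π·1.25² × L = 4.908739 × 673.922123 = 3308.107487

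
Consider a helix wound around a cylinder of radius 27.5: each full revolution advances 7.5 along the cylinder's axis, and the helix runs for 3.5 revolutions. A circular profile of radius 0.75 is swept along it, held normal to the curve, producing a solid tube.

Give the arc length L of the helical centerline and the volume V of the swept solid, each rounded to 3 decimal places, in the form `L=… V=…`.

2πR = 2π·27.5 = 172.787596
per-turn = √(172.787596² + 7.5²) = √(29855.5533 + 56.25) = √29911.8033 = 172.950291
L = 3.5 × 172.950291 = 605.326020
V = π·0.75² × L = 1.767146 × 605.326020 = 1069.699375

L=605.326 V=1069.699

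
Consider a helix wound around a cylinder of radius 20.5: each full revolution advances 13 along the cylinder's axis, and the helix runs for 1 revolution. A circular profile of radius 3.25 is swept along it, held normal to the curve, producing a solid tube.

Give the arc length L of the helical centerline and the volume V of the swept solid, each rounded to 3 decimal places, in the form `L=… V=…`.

L=129.460 V=4295.869

2πR = 2π·20.5 = 128.805299
per-turn = √(128.805299² + 13²) = √(16590.8050 + 169) = √16759.8050 = 129.459666
L = 1 × 129.459666 = 129.459666
V = π·3.25² × L = 33.183072 × 129.459666 = 4295.869455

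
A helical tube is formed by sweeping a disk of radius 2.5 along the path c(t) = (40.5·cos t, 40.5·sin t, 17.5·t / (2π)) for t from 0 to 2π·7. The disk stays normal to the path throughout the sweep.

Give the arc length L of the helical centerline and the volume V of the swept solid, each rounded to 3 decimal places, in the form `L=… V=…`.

L=1785.490 V=35058.019

2πR = 2π·40.5 = 254.469005
per-turn = √(254.469005² + 17.5²) = √(64754.4745 + 306.25) = √65060.7245 = 255.070038
L = 7 × 255.070038 = 1785.490269
V = π·2.5² × L = 19.634954 × 1785.490269 = 35058.019443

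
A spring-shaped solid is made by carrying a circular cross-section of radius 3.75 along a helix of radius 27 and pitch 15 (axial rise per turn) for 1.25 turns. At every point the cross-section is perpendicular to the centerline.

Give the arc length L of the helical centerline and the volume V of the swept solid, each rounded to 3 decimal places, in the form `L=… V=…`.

L=212.885 V=9404.963

2πR = 2π·27 = 169.646003
per-turn = √(169.646003² + 15²) = √(28779.7664 + 225) = √29004.7664 = 170.307858
L = 1.25 × 170.307858 = 212.884822
V = π·3.75² × L = 44.178647 × 212.884822 = 9404.963349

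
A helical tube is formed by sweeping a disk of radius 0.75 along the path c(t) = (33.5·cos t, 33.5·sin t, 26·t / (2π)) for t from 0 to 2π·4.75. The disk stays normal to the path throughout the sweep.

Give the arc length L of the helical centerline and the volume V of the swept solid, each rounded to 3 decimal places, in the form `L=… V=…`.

L=1007.411 V=1780.241

2πR = 2π·33.5 = 210.486708
per-turn = √(210.486708² + 26²) = √(44304.6542 + 676) = √44980.6542 = 212.086431
L = 4.75 × 212.086431 = 1007.410547
V = π·0.75² × L = 1.767146 × 1007.410547 = 1780.241384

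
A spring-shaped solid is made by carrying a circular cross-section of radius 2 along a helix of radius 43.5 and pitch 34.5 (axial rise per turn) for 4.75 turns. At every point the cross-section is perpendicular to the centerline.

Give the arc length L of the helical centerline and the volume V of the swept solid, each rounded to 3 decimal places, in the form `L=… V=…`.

L=1308.565 V=16443.912

2πR = 2π·43.5 = 273.318561
per-turn = √(273.318561² + 34.5²) = √(74703.0357 + 1190.25) = √75893.2857 = 275.487360
L = 4.75 × 275.487360 = 1308.564962
V = π·2² × L = 12.566371 × 1308.564962 = 16443.912281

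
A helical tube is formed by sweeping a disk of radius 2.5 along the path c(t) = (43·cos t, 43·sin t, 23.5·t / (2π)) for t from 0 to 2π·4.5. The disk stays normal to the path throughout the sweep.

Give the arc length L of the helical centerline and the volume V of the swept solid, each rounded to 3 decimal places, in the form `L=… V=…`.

2πR = 2π·43 = 270.176968
per-turn = √(270.176968² + 23.5²) = √(72995.5942 + 552.25) = √73547.8442 = 271.197058
L = 4.5 × 271.197058 = 1220.386760
V = π·2.5² × L = 19.634954 × 1220.386760 = 23962.237999

L=1220.387 V=23962.238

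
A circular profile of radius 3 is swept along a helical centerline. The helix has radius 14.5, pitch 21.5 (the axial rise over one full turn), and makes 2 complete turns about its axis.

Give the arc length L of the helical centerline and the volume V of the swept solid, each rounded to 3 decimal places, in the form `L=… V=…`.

L=187.217 V=5293.447

2πR = 2π·14.5 = 91.106187
per-turn = √(91.106187² + 21.5²) = √(8300.3373 + 462.25) = √8762.5873 = 93.608692
L = 2 × 93.608692 = 187.217385
V = π·3² × L = 28.274334 × 187.217385 = 5293.446849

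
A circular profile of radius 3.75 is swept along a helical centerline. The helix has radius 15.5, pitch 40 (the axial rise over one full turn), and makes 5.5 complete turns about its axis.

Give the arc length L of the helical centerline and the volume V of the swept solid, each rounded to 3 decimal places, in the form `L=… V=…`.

L=579.061 V=25582.140

2πR = 2π·15.5 = 97.389372
per-turn = √(97.389372² + 40²) = √(9484.6898 + 1600) = √11084.6898 = 105.283854
L = 5.5 × 105.283854 = 579.061195
V = π·3.75² × L = 44.178647 × 579.061195 = 25582.139938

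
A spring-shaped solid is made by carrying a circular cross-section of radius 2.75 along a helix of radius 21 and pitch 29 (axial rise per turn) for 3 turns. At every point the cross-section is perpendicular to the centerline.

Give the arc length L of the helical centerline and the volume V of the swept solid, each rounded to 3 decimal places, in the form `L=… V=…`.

L=405.289 V=9628.966

2πR = 2π·21 = 131.946891
per-turn = √(131.946891² + 29²) = √(17409.9822 + 841) = √18250.9822 = 135.096196
L = 3 × 135.096196 = 405.288588
V = π·2.75² × L = 23.758294 × 405.288588 = 9628.965605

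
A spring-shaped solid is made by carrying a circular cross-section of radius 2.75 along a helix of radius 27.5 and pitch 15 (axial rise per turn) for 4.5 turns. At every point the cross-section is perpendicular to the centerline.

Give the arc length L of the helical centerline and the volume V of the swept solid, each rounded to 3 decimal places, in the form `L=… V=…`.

2πR = 2π·27.5 = 172.787596
per-turn = √(172.787596² + 15²) = √(29855.5533 + 225) = √30080.5533 = 173.437462
L = 4.5 × 173.437462 = 780.468580
V = π·2.75² × L = 23.758294 × 780.468580 = 18542.602330

L=780.469 V=18542.602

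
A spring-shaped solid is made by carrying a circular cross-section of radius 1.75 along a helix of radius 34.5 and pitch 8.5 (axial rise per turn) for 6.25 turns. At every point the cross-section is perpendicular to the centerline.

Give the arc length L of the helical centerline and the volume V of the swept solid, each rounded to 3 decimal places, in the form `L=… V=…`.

L=1355.853 V=13044.835

2πR = 2π·34.5 = 216.769893
per-turn = √(216.769893² + 8.5²) = √(46989.1866 + 72.25) = √47061.4366 = 216.936480
L = 6.25 × 216.936480 = 1355.853003
V = π·1.75² × L = 9.621128 × 1355.853003 = 13044.834614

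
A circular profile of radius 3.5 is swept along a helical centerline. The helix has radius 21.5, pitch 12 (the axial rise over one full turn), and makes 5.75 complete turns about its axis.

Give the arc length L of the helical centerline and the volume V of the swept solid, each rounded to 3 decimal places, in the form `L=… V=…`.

L=779.817 V=30010.891

2πR = 2π·21.5 = 135.088484
per-turn = √(135.088484² + 12²) = √(18248.8985 + 144) = √18392.8985 = 135.620421
L = 5.75 × 135.620421 = 779.817420
V = π·3.5² × L = 38.484510 × 779.817420 = 30010.891288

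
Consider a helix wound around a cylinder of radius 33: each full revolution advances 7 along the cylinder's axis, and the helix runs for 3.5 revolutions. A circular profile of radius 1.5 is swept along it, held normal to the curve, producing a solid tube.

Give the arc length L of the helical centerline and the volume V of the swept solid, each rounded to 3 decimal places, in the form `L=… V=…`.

L=726.121 V=5132.649

2πR = 2π·33 = 207.345115
per-turn = √(207.345115² + 7²) = √(42991.9968 + 49) = √43040.9968 = 207.463242
L = 3.5 × 207.463242 = 726.121347
V = π·1.5² × L = 7.068583 × 726.121347 = 5132.649350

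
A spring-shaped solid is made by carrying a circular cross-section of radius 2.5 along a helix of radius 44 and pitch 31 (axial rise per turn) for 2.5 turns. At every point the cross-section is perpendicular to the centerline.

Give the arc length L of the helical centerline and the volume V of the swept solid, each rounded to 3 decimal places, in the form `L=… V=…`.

L=695.482 V=13655.756

2πR = 2π·44 = 276.460154
per-turn = √(276.460154² + 31²) = √(76430.2165 + 961) = √77391.2165 = 278.192769
L = 2.5 × 278.192769 = 695.481921
V = π·2.5² × L = 19.634954 × 695.481921 = 13655.755594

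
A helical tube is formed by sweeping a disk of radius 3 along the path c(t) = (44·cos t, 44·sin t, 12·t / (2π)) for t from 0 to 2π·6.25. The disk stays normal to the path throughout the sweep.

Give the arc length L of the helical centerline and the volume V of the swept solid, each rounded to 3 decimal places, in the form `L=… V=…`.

2πR = 2π·44 = 276.460154
per-turn = √(276.460154² + 12²) = √(76430.2165 + 144) = √76574.2165 = 276.720466
L = 6.25 × 276.720466 = 1729.502915
V = π·3² × L = 28.274334 × 1729.502915 = 48900.542856

L=1729.503 V=48900.543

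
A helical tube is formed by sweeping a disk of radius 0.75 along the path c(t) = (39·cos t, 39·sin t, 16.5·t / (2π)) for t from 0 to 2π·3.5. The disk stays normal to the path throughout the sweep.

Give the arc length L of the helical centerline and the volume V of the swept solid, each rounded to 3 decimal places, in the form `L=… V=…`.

L=859.597 V=1519.033

2πR = 2π·39 = 245.044227
per-turn = √(245.044227² + 16.5²) = √(60046.6732 + 272.25) = √60318.9232 = 245.599111
L = 3.5 × 245.599111 = 859.596887
V = π·0.75² × L = 1.767146 × 859.596887 = 1519.033087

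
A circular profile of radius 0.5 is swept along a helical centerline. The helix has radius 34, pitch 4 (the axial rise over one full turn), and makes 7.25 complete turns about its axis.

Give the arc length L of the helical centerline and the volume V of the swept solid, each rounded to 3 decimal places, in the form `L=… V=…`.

2πR = 2π·34 = 213.628300
per-turn = √(213.628300² + 4²) = √(45637.0508 + 16) = √45653.0508 = 213.665745
L = 7.25 × 213.665745 = 1549.076654
V = π·0.5² × L = 0.785398 × 1549.076654 = 1216.641959

L=1549.077 V=1216.642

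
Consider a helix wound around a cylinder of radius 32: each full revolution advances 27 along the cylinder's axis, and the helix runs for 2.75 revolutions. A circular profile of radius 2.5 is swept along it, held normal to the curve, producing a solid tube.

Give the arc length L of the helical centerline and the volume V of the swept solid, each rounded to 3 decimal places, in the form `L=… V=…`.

2πR = 2π·32 = 201.061930
per-turn = √(201.061930² + 27²) = √(40425.8996 + 729) = √41154.8996 = 202.866704
L = 2.75 × 202.866704 = 557.883436
V = π·2.5² × L = 19.634954 × 557.883436 = 10954.015655

L=557.883 V=10954.016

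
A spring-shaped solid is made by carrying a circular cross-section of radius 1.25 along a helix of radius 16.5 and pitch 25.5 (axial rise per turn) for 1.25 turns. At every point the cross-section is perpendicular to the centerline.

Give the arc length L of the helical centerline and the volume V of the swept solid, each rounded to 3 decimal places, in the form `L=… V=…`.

L=133.453 V=655.087

2πR = 2π·16.5 = 103.672558
per-turn = √(103.672558² + 25.5²) = √(10747.9992 + 650.25) = √11398.2492 = 106.762583
L = 1.25 × 106.762583 = 133.453229
V = π·1.25² × L = 4.908739 × 133.453229 = 655.087007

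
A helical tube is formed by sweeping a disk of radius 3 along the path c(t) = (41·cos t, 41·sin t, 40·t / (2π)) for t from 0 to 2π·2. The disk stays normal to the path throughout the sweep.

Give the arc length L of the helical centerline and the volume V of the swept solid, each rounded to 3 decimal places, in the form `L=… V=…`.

2πR = 2π·41 = 257.610598
per-turn = √(257.610598² + 40²) = √(66363.2200 + 1600) = √67963.2200 = 260.697564
L = 2 × 260.697564 = 521.395128
V = π·3² × L = 28.274334 × 521.395128 = 14742.099946

L=521.395 V=14742.100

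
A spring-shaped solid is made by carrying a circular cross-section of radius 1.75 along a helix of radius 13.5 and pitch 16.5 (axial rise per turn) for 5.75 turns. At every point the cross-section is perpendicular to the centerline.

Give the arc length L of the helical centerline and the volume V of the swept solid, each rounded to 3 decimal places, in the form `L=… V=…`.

L=496.874 V=4780.491

2πR = 2π·13.5 = 84.823002
per-turn = √(84.823002² + 16.5²) = √(7194.9416 + 272.25) = √7467.1916 = 86.412913
L = 5.75 × 86.412913 = 496.874252
V = π·1.75² × L = 9.621128 × 496.874252 = 4780.490533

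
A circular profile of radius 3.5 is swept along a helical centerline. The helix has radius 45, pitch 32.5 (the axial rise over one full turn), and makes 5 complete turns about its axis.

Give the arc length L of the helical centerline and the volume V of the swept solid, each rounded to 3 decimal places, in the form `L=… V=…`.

L=1423.025 V=54764.433

2πR = 2π·45 = 282.743339
per-turn = √(282.743339² + 32.5²) = √(79943.7956 + 1056.25) = √81000.0456 = 284.605070
L = 5 × 284.605070 = 1423.025348
V = π·3.5² × L = 38.484510 × 1423.025348 = 54764.433247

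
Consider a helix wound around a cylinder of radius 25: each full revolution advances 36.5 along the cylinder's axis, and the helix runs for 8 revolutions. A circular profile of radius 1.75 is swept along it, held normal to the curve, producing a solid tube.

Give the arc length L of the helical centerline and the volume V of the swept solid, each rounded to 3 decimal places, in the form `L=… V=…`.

L=1290.117 V=12412.376

2πR = 2π·25 = 157.079633
per-turn = √(157.079633² + 36.5²) = √(24674.0110 + 1332.25) = √26006.2610 = 161.264568
L = 8 × 161.264568 = 1290.116547
V = π·1.75² × L = 9.621128 × 1290.116547 = 12412.375788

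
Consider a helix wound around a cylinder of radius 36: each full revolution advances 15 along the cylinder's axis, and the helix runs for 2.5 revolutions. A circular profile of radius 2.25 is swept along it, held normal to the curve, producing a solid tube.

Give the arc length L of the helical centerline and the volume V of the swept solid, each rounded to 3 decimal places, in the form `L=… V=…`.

2πR = 2π·36 = 226.194671
per-turn = √(226.194671² + 15²) = √(51164.0292 + 225) = √51389.0292 = 226.691485
L = 2.5 × 226.691485 = 566.728712
V = π·2.25² × L = 15.904313 × 566.728712 = 9013.430708

L=566.729 V=9013.431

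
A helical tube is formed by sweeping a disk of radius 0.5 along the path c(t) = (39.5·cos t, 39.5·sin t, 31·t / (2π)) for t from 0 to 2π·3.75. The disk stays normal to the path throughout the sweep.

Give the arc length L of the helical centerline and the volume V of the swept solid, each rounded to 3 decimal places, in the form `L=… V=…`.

L=937.929 V=736.648

2πR = 2π·39.5 = 248.185820
per-turn = √(248.185820² + 31²) = √(61596.2011 + 961) = √62557.2011 = 250.114376
L = 3.75 × 250.114376 = 937.928910
V = π·0.5² × L = 0.785398 × 937.928910 = 736.647643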